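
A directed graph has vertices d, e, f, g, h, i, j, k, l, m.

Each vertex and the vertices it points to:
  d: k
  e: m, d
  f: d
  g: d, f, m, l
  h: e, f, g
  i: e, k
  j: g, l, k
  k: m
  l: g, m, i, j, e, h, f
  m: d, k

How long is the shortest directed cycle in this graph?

For each vertex v, BFS finds the shortest path from v back to v.
The shortest such closed walk is l → j → l, length 2.

2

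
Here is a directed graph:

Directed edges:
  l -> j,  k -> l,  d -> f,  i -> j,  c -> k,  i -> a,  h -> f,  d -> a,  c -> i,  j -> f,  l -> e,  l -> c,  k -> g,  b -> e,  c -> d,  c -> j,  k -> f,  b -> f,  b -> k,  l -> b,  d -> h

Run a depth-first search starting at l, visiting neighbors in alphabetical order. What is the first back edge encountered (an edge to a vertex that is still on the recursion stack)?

k→l

DFS from l (visiting neighbors in alphabetical order); mark gray on enter, black on exit:
l gray
  b gray
    e gray
    e black
    f gray
    f black
    k gray
      k→f: f black — skip
      g gray
      g black
      k→l: l is gray → back edge
First back edge: k → l.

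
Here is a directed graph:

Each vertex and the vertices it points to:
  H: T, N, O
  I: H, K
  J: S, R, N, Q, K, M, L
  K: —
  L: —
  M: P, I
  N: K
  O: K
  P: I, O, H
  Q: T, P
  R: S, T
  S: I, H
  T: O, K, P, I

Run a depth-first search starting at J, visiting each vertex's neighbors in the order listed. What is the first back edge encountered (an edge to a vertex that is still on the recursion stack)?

DFS from J (visiting each vertex's neighbors in the order listed); mark gray on enter, black on exit:
J gray
  S gray
    I gray
      H gray
        T gray
          O gray
            K gray
            K black
          O black
          T→K: K black — skip
          P gray
            P→I: I is gray → back edge
First back edge: P → I.

P->I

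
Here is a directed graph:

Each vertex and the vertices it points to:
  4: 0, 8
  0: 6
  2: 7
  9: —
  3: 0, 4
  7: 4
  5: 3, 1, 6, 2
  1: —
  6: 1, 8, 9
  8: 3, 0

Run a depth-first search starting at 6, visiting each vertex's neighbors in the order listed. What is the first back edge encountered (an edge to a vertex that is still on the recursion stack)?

0→6

DFS from 6 (visiting each vertex's neighbors in the order listed); mark gray on enter, black on exit:
6 gray
  1 gray
  1 black
  8 gray
    3 gray
      0 gray
        0→6: 6 is gray → back edge
First back edge: 0 → 6.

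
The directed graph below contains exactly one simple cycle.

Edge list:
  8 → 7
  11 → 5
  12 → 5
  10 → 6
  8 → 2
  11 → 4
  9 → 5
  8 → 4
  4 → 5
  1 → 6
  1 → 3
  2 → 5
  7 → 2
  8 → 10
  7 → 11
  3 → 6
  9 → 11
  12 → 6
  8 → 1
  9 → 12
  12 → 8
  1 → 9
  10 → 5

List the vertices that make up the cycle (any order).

1, 8, 9, 12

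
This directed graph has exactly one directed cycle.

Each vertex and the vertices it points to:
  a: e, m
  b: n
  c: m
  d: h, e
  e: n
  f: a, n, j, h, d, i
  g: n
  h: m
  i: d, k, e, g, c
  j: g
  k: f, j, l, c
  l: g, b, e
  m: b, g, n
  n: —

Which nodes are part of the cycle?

f, i, k

DFS with gray/black marking from i:
i gray
  d gray
    h gray
      m gray
        b gray
          n gray
          n black
        b black
        g gray
          g→n: n black — skip
        g black
        m→n: n black — skip
      m black
    h black
    e gray
      e→n: n black — skip
    e black
  d black
  k gray
    f gray
      a gray
        a→e: e black — skip
        a→m: m black — skip
      a black
      f→n: n black — skip
      j gray
        j→g: g black — skip
      j black
      f→h: h black — skip
      f→d: d black — skip
      f→i: i is gray → back edge
Back edge closes the cycle i → k → f → i; its vertices are {f, i, k}.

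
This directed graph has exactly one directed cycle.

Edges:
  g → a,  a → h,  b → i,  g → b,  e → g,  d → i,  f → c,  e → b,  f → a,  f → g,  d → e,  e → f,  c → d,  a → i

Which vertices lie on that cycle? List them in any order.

c, d, e, f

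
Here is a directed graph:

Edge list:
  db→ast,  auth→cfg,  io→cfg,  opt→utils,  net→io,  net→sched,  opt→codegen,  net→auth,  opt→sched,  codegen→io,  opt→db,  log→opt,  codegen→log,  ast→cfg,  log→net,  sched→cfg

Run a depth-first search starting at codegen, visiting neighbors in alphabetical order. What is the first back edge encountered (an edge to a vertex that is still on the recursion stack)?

DFS from codegen (visiting neighbors in alphabetical order); mark gray on enter, black on exit:
codegen gray
  io gray
    cfg gray
    cfg black
  io black
  log gray
    net gray
      auth gray
        auth→cfg: cfg black — skip
      auth black
      net→io: io black — skip
      sched gray
        sched→cfg: cfg black — skip
      sched black
    net black
    opt gray
      opt→codegen: codegen is gray → back edge
First back edge: opt → codegen.

opt->codegen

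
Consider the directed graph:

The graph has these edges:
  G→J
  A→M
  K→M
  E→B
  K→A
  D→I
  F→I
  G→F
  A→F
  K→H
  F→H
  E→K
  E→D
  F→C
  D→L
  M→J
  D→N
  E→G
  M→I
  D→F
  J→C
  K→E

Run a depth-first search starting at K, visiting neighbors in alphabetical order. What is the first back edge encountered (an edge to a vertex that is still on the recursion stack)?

DFS from K (visiting neighbors in alphabetical order); mark gray on enter, black on exit:
K gray
  A gray
    F gray
      C gray
      C black
      H gray
      H black
      I gray
      I black
    F black
    M gray
      M→I: I black — skip
      J gray
        J→C: C black — skip
      J black
    M black
  A black
  E gray
    B gray
    B black
    D gray
      D→F: F black — skip
      D→I: I black — skip
      L gray
      L black
      N gray
      N black
    D black
    G gray
      G→F: F black — skip
      G→J: J black — skip
    G black
    E→K: K is gray → back edge
First back edge: E → K.

E->K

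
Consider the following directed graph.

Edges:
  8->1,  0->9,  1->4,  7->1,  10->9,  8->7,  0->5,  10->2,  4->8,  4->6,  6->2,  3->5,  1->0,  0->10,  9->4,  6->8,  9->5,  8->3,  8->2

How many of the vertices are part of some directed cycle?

A vertex is on a directed cycle iff it belongs to a strongly connected component of size ≥ 2 (or has a self-loop).
The vertices on cycles are {0, 1, 4, 6, 7, 8, 9, 10} — 8 in total.

8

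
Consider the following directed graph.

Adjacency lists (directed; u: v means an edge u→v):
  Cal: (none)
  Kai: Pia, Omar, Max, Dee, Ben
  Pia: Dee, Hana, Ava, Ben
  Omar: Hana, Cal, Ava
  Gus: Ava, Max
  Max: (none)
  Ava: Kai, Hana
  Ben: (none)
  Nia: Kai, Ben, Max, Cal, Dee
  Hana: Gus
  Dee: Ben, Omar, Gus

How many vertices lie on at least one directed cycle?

7

A vertex is on a directed cycle iff it belongs to a strongly connected component of size ≥ 2 (or has a self-loop).
The vertices on cycles are {Ava, Dee, Gus, Kai, Pia, Hana, Omar} — 7 in total.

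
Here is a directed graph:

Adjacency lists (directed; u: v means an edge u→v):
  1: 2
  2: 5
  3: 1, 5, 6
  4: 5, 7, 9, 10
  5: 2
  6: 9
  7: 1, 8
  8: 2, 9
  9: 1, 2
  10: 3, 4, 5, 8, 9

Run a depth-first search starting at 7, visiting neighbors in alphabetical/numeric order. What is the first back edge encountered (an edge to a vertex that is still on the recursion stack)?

DFS from 7 (visiting neighbors in alphabetical/numeric order); mark gray on enter, black on exit:
7 gray
  1 gray
    2 gray
      5 gray
        5→2: 2 is gray → back edge
First back edge: 5 → 2.

5→2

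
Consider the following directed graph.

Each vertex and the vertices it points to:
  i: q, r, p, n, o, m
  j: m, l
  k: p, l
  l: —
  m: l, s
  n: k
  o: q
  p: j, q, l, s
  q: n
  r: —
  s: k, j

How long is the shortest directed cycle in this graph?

3

For each vertex v, BFS finds the shortest path from v back to v.
The shortest such closed walk is p → s → k → p, length 3.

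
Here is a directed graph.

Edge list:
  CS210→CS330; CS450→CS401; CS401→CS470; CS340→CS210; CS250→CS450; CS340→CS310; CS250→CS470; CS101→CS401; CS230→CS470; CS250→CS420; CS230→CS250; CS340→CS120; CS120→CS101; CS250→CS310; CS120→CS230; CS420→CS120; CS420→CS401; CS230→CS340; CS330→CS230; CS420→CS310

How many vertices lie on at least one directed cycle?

7

A vertex is on a directed cycle iff it belongs to a strongly connected component of size ≥ 2 (or has a self-loop).
The vertices on cycles are {CS120, CS210, CS230, CS250, CS330, CS340, CS420} — 7 in total.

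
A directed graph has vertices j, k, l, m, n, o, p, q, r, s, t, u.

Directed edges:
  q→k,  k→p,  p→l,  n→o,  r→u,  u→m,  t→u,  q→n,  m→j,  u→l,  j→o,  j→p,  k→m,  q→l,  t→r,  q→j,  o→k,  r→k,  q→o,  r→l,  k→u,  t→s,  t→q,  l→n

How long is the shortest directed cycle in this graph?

For each vertex v, BFS finds the shortest path from v back to v.
The shortest such closed walk is m → j → o → k → m, length 4.

4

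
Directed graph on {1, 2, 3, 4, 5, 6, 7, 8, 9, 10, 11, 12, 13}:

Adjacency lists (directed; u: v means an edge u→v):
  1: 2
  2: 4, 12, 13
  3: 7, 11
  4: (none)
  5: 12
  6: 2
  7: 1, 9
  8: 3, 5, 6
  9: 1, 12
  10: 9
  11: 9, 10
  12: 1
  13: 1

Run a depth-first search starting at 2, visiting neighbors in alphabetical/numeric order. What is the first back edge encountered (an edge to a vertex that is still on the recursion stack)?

1->2

DFS from 2 (visiting neighbors in alphabetical/numeric order); mark gray on enter, black on exit:
2 gray
  4 gray
  4 black
  12 gray
    1 gray
      1→2: 2 is gray → back edge
First back edge: 1 → 2.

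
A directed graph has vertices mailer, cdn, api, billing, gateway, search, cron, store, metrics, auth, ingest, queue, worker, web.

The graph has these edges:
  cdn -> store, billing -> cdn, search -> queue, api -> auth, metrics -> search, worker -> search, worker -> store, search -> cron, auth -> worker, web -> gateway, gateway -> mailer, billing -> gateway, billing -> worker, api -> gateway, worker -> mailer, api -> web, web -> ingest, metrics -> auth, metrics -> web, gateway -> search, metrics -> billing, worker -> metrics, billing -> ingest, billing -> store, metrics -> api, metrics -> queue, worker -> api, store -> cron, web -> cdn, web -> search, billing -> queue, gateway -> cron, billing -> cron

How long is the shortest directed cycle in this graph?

For each vertex v, BFS finds the shortest path from v back to v.
The shortest such closed walk is worker → metrics → billing → worker, length 3.

3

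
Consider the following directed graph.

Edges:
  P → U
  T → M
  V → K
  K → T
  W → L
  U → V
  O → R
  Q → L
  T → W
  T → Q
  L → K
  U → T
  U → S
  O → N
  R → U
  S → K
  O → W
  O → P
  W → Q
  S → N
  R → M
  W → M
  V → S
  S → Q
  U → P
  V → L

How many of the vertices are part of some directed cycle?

7

A vertex is on a directed cycle iff it belongs to a strongly connected component of size ≥ 2 (or has a self-loop).
The vertices on cycles are {K, L, P, Q, T, U, W} — 7 in total.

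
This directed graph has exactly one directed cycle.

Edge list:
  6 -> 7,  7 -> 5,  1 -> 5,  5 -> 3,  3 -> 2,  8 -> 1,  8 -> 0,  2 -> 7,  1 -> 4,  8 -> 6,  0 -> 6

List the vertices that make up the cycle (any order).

DFS with gray/black marking from 5:
5 gray
  3 gray
    2 gray
      7 gray
        7→5: 5 is gray → back edge
Back edge closes the cycle 5 → 3 → 2 → 7 → 5; its vertices are {2, 3, 5, 7}.

2, 3, 5, 7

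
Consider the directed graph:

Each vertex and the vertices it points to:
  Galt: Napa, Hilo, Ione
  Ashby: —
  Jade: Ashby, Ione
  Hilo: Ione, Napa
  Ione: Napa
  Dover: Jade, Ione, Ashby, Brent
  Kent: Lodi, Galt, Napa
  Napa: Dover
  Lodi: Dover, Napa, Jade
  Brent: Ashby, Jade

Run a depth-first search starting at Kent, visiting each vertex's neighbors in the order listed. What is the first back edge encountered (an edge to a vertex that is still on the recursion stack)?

Napa->Dover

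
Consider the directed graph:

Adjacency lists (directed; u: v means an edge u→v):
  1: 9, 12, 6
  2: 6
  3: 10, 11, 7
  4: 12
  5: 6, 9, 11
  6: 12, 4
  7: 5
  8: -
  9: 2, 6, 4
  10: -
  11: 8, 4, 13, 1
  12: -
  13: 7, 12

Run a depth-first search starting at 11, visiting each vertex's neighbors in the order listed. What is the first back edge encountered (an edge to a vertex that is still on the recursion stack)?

DFS from 11 (visiting each vertex's neighbors in the order listed); mark gray on enter, black on exit:
11 gray
  8 gray
  8 black
  4 gray
    12 gray
    12 black
  4 black
  13 gray
    7 gray
      5 gray
        6 gray
          6→12: 12 black — skip
          6→4: 4 black — skip
        6 black
        9 gray
          2 gray
            2→6: 6 black — skip
          2 black
          9→6: 6 black — skip
          9→4: 4 black — skip
        9 black
        5→11: 11 is gray → back edge
First back edge: 5 → 11.

5->11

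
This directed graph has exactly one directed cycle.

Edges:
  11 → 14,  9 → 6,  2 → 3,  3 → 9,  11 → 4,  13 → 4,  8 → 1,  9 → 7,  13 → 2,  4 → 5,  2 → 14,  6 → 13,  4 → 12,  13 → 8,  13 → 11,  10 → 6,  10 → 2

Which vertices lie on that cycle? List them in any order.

2, 3, 6, 9, 13

DFS with gray/black marking from 6:
6 gray
  13 gray
    8 gray
      1 gray
      1 black
    8 black
    4 gray
      5 gray
      5 black
      12 gray
      12 black
    4 black
    2 gray
      14 gray
      14 black
      3 gray
        9 gray
          9→6: 6 is gray → back edge
Back edge closes the cycle 6 → 13 → 2 → 3 → 9 → 6; its vertices are {2, 3, 6, 9, 13}.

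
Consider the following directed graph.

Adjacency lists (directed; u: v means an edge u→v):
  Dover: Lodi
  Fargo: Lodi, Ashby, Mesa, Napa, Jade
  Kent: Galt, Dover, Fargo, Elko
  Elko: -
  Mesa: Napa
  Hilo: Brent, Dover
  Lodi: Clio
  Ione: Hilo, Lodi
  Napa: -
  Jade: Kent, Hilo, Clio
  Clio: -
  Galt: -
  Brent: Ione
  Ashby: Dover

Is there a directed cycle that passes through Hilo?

Hilo is on a cycle iff Hilo can reach itself via ≥1 edge.
Hilo → Brent → Ione → Hilo — yes.

Yes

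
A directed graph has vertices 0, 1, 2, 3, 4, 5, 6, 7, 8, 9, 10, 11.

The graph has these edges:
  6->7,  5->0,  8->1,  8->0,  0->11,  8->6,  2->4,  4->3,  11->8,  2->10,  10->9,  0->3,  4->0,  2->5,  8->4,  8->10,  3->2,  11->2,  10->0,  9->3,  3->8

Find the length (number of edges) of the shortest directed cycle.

For each vertex v, BFS finds the shortest path from v back to v.
The shortest such closed walk is 11 → 8 → 0 → 11, length 3.

3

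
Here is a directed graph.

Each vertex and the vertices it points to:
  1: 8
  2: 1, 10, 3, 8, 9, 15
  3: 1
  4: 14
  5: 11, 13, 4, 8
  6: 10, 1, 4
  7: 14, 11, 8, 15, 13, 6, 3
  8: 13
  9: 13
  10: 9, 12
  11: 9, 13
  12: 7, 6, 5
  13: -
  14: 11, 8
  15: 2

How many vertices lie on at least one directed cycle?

6

A vertex is on a directed cycle iff it belongs to a strongly connected component of size ≥ 2 (or has a self-loop).
The vertices on cycles are {2, 6, 7, 10, 12, 15} — 6 in total.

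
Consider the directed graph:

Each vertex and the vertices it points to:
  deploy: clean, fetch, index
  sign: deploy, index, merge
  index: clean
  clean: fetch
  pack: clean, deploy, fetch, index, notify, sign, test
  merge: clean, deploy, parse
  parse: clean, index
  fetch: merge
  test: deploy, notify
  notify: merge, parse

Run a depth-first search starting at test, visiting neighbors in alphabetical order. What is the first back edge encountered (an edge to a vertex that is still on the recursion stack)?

DFS from test (visiting neighbors in alphabetical order); mark gray on enter, black on exit:
test gray
  deploy gray
    clean gray
      fetch gray
        merge gray
          merge→clean: clean is gray → back edge
First back edge: merge → clean.

merge->clean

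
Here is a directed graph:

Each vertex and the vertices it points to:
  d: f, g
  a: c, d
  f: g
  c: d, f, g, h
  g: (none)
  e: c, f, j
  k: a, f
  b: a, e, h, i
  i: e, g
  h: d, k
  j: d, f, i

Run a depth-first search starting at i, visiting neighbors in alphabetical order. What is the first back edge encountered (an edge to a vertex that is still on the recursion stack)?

DFS from i (visiting neighbors in alphabetical order); mark gray on enter, black on exit:
i gray
  e gray
    c gray
      d gray
        f gray
          g gray
          g black
        f black
        d→g: g black — skip
      d black
      c→f: f black — skip
      c→g: g black — skip
      h gray
        h→d: d black — skip
        k gray
          a gray
            a→c: c is gray → back edge
First back edge: a → c.

a->c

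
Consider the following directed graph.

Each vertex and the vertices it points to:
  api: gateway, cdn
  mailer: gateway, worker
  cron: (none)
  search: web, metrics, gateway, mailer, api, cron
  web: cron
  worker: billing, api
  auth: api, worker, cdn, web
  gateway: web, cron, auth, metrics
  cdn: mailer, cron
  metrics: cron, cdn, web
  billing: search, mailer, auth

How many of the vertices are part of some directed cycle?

A vertex is on a directed cycle iff it belongs to a strongly connected component of size ≥ 2 (or has a self-loop).
The vertices on cycles are {api, cdn, auth, mailer, search, worker, billing, gateway, metrics} — 9 in total.

9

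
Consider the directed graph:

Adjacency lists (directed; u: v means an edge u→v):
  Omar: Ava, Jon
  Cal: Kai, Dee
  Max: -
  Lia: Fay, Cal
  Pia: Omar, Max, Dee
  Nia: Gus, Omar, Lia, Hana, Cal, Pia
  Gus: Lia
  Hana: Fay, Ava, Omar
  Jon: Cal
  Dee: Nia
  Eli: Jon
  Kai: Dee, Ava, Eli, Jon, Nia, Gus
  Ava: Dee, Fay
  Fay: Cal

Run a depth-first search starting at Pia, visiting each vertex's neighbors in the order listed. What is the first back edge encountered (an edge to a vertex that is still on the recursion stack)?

DFS from Pia (visiting each vertex's neighbors in the order listed); mark gray on enter, black on exit:
Pia gray
  Omar gray
    Ava gray
      Dee gray
        Nia gray
          Gus gray
            Lia gray
              Fay gray
                Cal gray
                  Kai gray
                    Kai→Dee: Dee is gray → back edge
First back edge: Kai → Dee.

Kai→Dee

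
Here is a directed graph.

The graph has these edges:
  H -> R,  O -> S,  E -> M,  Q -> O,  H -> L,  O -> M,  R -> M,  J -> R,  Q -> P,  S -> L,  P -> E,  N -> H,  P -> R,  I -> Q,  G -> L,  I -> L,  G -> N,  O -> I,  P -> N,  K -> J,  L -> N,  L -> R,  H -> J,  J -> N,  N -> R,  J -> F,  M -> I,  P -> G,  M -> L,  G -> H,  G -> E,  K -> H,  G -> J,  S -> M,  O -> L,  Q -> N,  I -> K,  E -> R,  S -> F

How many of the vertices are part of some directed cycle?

A vertex is on a directed cycle iff it belongs to a strongly connected component of size ≥ 2 (or has a self-loop).
The vertices on cycles are {E, G, H, I, J, K, L, M, N, O, P, Q, R, S} — 14 in total.

14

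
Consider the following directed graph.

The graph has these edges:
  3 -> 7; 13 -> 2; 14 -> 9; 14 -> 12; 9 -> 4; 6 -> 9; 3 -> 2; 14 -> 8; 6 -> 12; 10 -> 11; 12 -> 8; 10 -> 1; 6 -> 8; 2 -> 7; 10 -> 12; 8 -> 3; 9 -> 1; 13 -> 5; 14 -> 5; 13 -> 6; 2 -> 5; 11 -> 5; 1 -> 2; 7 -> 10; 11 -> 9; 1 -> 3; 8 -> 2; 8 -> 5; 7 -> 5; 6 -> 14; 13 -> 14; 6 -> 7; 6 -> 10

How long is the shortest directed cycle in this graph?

For each vertex v, BFS finds the shortest path from v back to v.
The shortest such closed walk is 10 → 1 → 3 → 7 → 10, length 4.

4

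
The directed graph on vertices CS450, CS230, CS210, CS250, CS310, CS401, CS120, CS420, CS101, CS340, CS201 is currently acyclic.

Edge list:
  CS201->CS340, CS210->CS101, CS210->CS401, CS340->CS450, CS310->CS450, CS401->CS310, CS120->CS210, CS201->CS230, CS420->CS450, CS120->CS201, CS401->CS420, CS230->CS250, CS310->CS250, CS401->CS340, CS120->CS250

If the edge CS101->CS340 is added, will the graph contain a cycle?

No

Adding CS101→CS340 creates a cycle iff CS340 can already reach CS101.
Explore from CS340: no path reaches CS101. The graph stays acyclic.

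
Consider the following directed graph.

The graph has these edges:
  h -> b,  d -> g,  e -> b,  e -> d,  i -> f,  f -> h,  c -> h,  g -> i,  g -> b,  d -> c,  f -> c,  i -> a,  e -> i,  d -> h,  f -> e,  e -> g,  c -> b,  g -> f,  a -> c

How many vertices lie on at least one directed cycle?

5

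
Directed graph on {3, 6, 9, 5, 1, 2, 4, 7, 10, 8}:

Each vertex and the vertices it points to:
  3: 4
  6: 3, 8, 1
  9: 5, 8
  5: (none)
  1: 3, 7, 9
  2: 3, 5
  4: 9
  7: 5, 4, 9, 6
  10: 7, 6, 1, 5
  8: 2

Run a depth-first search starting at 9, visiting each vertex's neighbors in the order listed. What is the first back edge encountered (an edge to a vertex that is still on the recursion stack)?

4->9

DFS from 9 (visiting each vertex's neighbors in the order listed); mark gray on enter, black on exit:
9 gray
  5 gray
  5 black
  8 gray
    2 gray
      3 gray
        4 gray
          4→9: 9 is gray → back edge
First back edge: 4 → 9.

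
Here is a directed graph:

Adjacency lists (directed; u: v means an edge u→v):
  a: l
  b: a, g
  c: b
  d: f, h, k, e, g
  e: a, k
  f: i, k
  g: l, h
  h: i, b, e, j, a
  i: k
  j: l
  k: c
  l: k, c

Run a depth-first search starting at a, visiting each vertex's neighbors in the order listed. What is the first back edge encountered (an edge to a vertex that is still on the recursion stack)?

b→a

DFS from a (visiting each vertex's neighbors in the order listed); mark gray on enter, black on exit:
a gray
  l gray
    k gray
      c gray
        b gray
          b→a: a is gray → back edge
First back edge: b → a.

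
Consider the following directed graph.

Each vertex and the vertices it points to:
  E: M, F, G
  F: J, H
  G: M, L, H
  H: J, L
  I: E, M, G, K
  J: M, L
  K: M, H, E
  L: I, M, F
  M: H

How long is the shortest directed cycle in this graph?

For each vertex v, BFS finds the shortest path from v back to v.
The shortest such closed walk is I → G → L → I, length 3.

3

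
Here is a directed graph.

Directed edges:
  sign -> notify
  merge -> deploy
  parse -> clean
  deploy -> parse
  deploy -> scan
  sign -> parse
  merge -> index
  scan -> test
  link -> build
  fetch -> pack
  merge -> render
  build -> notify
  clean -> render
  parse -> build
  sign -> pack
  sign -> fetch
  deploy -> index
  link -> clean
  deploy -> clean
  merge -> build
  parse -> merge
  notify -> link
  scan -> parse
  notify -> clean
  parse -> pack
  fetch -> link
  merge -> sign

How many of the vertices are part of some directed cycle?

A vertex is on a directed cycle iff it belongs to a strongly connected component of size ≥ 2 (or has a self-loop).
The vertices on cycles are {link, scan, sign, build, merge, parse, deploy, notify} — 8 in total.

8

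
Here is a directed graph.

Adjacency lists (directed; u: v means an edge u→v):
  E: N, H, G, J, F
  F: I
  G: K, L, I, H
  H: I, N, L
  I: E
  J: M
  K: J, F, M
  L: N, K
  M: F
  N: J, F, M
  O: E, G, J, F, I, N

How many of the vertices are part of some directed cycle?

A vertex is on a directed cycle iff it belongs to a strongly connected component of size ≥ 2 (or has a self-loop).
The vertices on cycles are {E, F, G, H, I, J, K, L, M, N} — 10 in total.

10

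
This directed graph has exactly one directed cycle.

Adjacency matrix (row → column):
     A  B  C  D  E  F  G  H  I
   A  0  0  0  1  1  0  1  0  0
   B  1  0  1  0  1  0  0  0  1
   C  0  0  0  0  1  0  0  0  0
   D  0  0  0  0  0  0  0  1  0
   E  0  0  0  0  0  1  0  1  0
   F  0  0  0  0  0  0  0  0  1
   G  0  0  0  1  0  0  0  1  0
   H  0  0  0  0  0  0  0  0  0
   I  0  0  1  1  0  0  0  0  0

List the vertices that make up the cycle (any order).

C, E, F, I

DFS with gray/black marking from E:
E gray
  H gray
  H black
  F gray
    I gray
      C gray
        C→E: E is gray → back edge
Back edge closes the cycle E → F → I → C → E; its vertices are {C, E, F, I}.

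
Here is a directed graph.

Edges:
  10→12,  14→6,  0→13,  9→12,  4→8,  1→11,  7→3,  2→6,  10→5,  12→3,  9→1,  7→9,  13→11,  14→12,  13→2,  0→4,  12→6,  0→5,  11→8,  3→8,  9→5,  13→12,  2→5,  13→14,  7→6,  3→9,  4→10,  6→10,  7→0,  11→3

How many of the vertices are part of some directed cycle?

A vertex is on a directed cycle iff it belongs to a strongly connected component of size ≥ 2 (or has a self-loop).
The vertices on cycles are {1, 3, 6, 9, 10, 11, 12} — 7 in total.

7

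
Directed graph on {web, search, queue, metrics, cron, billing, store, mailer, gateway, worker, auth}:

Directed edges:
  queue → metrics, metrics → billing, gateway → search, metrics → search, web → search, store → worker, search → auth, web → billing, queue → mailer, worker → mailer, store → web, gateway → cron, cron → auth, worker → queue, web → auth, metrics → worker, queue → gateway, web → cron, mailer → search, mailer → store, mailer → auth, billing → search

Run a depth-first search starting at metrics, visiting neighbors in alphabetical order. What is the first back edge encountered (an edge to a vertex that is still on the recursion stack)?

store→worker

DFS from metrics (visiting neighbors in alphabetical order); mark gray on enter, black on exit:
metrics gray
  billing gray
    search gray
      auth gray
      auth black
    search black
  billing black
  metrics→search: search black — skip
  worker gray
    mailer gray
      mailer→auth: auth black — skip
      mailer→search: search black — skip
      store gray
        web gray
          web→auth: auth black — skip
          web→billing: billing black — skip
          cron gray
            cron→auth: auth black — skip
          cron black
          web→search: search black — skip
        web black
        store→worker: worker is gray → back edge
First back edge: store → worker.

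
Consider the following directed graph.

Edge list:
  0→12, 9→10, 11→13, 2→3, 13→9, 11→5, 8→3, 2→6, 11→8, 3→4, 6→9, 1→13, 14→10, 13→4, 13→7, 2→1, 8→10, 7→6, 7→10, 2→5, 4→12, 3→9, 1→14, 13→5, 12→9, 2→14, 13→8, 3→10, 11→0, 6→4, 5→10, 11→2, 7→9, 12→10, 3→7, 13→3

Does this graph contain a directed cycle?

No

DFS with white/gray/black marking, starting from 0:
0 gray
  12 gray
    10 gray
    10 black
    9 gray
      9→10: 10 black — skip
    9 black
  12 black
0 black
1 gray
  14 gray
    14→10: 10 black — skip
  14 black
  13 gray
    3 gray
      3→10: 10 black — skip
      3→9: 9 black — skip
      4 gray
        4→12: 12 black — skip
      4 black
      7 gray
        7→10: 10 black — skip
        6 gray
          6→9: 9 black — skip
          6→4: 4 black — skip
        6 black
        7→9: 9 black — skip
      7 black
    3 black
    5 gray
      5→10: 10 black — skip
    5 black
    13→4: 4 black — skip
    13→7: 7 black — skip
    13→9: 9 black — skip
    8 gray
      8→10: 10 black — skip
      8→3: 3 black — skip
    8 black
  13 black
1 black
2 gray
  2→5: 5 black — skip
  2→3: 3 black — skip
  2→6: 6 black — skip
  2→1: 1 black — skip
  2→14: 14 black — skip
2 black
11 gray
  11→5: 5 black — skip
  11→2: 2 black — skip
  11→8: 8 black — skip
  11→13: 13 black — skip
  11→0: 0 black — skip
11 black
Every edge goes to a white or black vertex — no back edge, so the graph is acyclic.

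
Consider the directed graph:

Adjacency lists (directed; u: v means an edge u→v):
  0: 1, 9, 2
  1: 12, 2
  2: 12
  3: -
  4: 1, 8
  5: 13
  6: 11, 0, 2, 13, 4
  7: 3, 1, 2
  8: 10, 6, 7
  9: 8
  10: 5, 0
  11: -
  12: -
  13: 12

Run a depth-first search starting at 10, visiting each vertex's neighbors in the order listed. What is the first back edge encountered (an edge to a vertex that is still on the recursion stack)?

8→10

DFS from 10 (visiting each vertex's neighbors in the order listed); mark gray on enter, black on exit:
10 gray
  5 gray
    13 gray
      12 gray
      12 black
    13 black
  5 black
  0 gray
    1 gray
      1→12: 12 black — skip
      2 gray
        2→12: 12 black — skip
      2 black
    1 black
    9 gray
      8 gray
        8→10: 10 is gray → back edge
First back edge: 8 → 10.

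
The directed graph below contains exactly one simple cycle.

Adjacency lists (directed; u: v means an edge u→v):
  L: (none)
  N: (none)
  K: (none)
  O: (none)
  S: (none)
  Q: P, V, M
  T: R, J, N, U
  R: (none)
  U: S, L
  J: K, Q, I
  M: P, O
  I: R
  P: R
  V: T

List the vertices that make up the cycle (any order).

J, Q, T, V

DFS with gray/black marking from T:
T gray
  R gray
  R black
  J gray
    K gray
    K black
    Q gray
      P gray
        P→R: R black — skip
      P black
      V gray
        V→T: T is gray → back edge
Back edge closes the cycle T → J → Q → V → T; its vertices are {J, Q, T, V}.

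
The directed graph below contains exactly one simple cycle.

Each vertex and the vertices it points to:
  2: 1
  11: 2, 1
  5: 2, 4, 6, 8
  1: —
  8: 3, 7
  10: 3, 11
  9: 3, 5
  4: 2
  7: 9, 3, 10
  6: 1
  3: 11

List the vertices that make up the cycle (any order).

5, 7, 8, 9

DFS with gray/black marking from 5:
5 gray
  2 gray
    1 gray
    1 black
  2 black
  4 gray
    4→2: 2 black — skip
  4 black
  6 gray
    6→1: 1 black — skip
  6 black
  8 gray
    3 gray
      11 gray
        11→2: 2 black — skip
        11→1: 1 black — skip
      11 black
    3 black
    7 gray
      9 gray
        9→3: 3 black — skip
        9→5: 5 is gray → back edge
Back edge closes the cycle 5 → 8 → 7 → 9 → 5; its vertices are {5, 7, 8, 9}.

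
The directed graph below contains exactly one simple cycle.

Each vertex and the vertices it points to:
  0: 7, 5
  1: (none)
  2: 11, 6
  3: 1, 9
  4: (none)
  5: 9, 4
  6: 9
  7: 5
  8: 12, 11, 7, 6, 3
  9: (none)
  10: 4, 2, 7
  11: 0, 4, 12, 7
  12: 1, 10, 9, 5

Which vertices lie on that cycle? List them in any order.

DFS with gray/black marking from 11:
11 gray
  0 gray
    7 gray
      5 gray
        9 gray
        9 black
        4 gray
        4 black
      5 black
    7 black
    0→5: 5 black — skip
  0 black
  11→4: 4 black — skip
  12 gray
    1 gray
    1 black
    10 gray
      10→4: 4 black — skip
      2 gray
        2→11: 11 is gray → back edge
Back edge closes the cycle 11 → 12 → 10 → 2 → 11; its vertices are {2, 10, 11, 12}.

2, 10, 11, 12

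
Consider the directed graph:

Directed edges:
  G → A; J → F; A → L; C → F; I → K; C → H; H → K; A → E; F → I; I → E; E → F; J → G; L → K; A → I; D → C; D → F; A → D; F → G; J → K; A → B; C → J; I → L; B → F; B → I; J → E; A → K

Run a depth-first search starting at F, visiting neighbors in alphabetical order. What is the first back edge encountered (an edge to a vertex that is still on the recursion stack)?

DFS from F (visiting neighbors in alphabetical order); mark gray on enter, black on exit:
F gray
  G gray
    A gray
      B gray
        B→F: F is gray → back edge
First back edge: B → F.

B->F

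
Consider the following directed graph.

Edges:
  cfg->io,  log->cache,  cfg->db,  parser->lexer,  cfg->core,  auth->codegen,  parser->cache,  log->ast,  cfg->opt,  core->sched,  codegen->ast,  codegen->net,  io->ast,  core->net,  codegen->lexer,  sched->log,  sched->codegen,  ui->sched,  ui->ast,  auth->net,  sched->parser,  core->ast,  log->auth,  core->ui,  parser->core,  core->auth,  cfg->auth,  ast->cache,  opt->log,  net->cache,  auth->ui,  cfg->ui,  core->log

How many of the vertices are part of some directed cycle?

A vertex is on a directed cycle iff it belongs to a strongly connected component of size ≥ 2 (or has a self-loop).
The vertices on cycles are {ui, log, auth, core, sched, parser} — 6 in total.

6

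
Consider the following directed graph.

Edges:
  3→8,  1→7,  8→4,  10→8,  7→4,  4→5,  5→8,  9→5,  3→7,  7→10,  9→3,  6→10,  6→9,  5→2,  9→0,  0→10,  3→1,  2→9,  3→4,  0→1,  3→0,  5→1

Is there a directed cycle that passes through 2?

2 is on a cycle iff 2 can reach itself via ≥1 edge.
2 → 9 → 5 → 2 — yes.

Yes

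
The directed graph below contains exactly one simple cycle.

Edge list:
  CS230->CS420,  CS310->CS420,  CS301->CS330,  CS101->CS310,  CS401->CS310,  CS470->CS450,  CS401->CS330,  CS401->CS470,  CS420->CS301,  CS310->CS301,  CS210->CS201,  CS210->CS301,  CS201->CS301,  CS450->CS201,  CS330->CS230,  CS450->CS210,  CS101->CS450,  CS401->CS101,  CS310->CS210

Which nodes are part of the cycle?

DFS with gray/black marking from CS330:
CS330 gray
  CS230 gray
    CS420 gray
      CS301 gray
        CS301→CS330: CS330 is gray → back edge
Back edge closes the cycle CS330 → CS230 → CS420 → CS301 → CS330; its vertices are {CS230, CS301, CS330, CS420}.

CS230, CS301, CS330, CS420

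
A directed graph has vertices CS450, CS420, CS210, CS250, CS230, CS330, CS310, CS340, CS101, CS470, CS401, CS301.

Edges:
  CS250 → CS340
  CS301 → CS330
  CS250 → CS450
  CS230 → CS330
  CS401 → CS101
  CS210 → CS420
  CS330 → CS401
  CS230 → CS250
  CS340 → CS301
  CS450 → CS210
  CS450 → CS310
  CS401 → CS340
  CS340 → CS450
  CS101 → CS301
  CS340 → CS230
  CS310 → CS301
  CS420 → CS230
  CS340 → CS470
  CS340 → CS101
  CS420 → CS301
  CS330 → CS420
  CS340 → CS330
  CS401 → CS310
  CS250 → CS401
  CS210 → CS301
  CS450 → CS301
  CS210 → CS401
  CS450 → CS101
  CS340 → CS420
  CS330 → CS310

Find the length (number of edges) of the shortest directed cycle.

3

For each vertex v, BFS finds the shortest path from v back to v.
The shortest such closed walk is CS230 → CS250 → CS340 → CS230, length 3.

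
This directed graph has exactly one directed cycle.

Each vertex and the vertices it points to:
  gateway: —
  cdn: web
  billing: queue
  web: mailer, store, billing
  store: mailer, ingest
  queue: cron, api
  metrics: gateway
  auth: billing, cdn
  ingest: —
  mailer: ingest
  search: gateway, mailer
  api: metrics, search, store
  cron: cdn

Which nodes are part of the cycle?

cdn, web, cron, queue, billing

DFS with gray/black marking from billing:
billing gray
  queue gray
    cron gray
      cdn gray
        web gray
          mailer gray
            ingest gray
            ingest black
          mailer black
          store gray
            store→mailer: mailer black — skip
            store→ingest: ingest black — skip
          store black
          web→billing: billing is gray → back edge
Back edge closes the cycle billing → queue → cron → cdn → web → billing; its vertices are {cdn, web, cron, queue, billing}.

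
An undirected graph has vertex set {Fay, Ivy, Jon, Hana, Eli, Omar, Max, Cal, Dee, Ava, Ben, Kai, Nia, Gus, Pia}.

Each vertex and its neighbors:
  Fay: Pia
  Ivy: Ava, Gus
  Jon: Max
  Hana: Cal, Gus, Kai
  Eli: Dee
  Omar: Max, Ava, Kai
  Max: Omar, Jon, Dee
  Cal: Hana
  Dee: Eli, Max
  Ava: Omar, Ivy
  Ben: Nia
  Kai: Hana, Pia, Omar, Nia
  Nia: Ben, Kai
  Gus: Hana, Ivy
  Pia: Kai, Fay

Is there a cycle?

DFS, tracking each vertex's parent; an edge to a visited non-parent vertex closes a cycle.
Start from Pia:
visit Pia (parent –)
  visit Kai (parent Pia)
    visit Hana (parent Kai)
      visit Cal (parent Hana)
        Cal–Hana: parent, skip
      visit Gus (parent Hana)
        Gus–Hana: parent, skip
        visit Ivy (parent Gus)
          visit Ava (parent Ivy)
            visit Omar (parent Ava)
              visit Max (parent Omar)
                Max–Omar: parent, skip
                visit Jon (parent Max)
                  Jon–Max: parent, skip
                visit Dee (parent Max)
                  visit Eli (parent Dee)
                    Eli–Dee: parent, skip
                  Dee–Max: parent, skip
              Omar–Ava: parent, skip
              Omar–Kai: Kai visited and ≠ parent → cycle
Cycle: Kai – Hana – Gus – Ivy – Ava – Omar – Kai.

Yes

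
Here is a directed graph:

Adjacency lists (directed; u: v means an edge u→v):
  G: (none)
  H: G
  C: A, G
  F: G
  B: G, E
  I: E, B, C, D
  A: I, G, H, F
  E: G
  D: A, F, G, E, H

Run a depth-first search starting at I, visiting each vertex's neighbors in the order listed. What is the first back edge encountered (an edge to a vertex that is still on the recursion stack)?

A->I

DFS from I (visiting each vertex's neighbors in the order listed); mark gray on enter, black on exit:
I gray
  E gray
    G gray
    G black
  E black
  B gray
    B→G: G black — skip
    B→E: E black — skip
  B black
  C gray
    A gray
      A→I: I is gray → back edge
First back edge: A → I.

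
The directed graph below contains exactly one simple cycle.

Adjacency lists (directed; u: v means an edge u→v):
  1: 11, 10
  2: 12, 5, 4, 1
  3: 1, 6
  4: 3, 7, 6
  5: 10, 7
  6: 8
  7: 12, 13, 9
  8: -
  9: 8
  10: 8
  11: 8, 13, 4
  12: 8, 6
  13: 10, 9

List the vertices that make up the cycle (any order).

DFS with gray/black marking from 1:
1 gray
  11 gray
    8 gray
    8 black
    13 gray
      10 gray
        10→8: 8 black — skip
      10 black
      9 gray
        9→8: 8 black — skip
      9 black
    13 black
    4 gray
      3 gray
        3→1: 1 is gray → back edge
Back edge closes the cycle 1 → 11 → 4 → 3 → 1; its vertices are {1, 3, 4, 11}.

1, 3, 4, 11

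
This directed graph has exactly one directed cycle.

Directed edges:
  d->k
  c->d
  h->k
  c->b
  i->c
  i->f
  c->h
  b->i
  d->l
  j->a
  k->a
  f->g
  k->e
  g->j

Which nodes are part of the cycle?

b, c, i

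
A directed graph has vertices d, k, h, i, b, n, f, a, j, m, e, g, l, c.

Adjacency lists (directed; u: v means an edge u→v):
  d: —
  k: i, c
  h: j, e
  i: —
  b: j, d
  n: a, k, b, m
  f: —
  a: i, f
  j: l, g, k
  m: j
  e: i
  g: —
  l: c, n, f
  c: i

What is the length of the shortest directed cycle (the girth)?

4

For each vertex v, BFS finds the shortest path from v back to v.
The shortest such closed walk is j → l → n → b → j, length 4.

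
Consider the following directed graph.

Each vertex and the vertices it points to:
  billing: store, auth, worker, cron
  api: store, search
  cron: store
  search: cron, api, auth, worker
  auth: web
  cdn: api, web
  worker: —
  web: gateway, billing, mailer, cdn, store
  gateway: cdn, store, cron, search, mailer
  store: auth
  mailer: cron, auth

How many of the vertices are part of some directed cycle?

10

A vertex is on a directed cycle iff it belongs to a strongly connected component of size ≥ 2 (or has a self-loop).
The vertices on cycles are {api, cdn, web, auth, cron, store, mailer, search, billing, gateway} — 10 in total.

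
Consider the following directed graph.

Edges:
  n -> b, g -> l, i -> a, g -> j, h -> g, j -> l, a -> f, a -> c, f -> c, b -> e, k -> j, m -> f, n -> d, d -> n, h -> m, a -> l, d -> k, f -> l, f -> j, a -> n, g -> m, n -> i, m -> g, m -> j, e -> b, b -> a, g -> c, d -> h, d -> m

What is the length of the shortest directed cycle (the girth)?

2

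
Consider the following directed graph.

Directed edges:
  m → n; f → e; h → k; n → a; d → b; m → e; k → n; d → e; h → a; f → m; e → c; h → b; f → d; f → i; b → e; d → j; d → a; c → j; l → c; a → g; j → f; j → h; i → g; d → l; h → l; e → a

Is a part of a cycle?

No

a lies on a cycle iff there is a path from a back to itself.
Exploring from a, it never reaches itself; equivalently, its strongly connected component is a singleton.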